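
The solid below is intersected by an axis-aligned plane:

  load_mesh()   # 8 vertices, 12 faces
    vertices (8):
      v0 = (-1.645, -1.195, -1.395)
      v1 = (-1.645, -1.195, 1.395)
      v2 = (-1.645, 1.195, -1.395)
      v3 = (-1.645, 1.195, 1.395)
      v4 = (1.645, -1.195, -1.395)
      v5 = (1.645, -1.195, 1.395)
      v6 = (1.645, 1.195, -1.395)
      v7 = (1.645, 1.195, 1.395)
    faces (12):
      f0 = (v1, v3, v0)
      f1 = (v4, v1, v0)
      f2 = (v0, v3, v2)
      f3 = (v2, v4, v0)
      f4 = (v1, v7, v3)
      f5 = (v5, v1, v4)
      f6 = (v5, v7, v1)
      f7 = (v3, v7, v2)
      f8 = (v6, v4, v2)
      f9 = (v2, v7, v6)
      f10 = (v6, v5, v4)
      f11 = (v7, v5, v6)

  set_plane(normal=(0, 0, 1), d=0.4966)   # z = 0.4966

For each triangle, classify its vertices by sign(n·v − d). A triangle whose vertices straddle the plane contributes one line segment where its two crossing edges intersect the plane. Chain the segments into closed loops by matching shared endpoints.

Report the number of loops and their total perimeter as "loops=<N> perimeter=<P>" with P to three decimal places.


Straddling triangles (8 of 12):
  (v1,v3,v0) [++-] → (-1.645, 0.425403, 0.4966)–(-1.645, -1.195, 0.4966)  len=1.6204
  (v4,v1,v0) [-+-] → (-0.585596, -1.195, 0.4966)–(-1.645, -1.195, 0.4966)  len=1.0594
  (v0,v3,v2) [-+-] → (-1.645, 0.425403, 0.4966)–(-1.645, 1.195, 0.4966)  len=0.7696
  (v5,v1,v4) [++-] → (-0.585596, -1.195, 0.4966)–(1.645, -1.195, 0.4966)  len=2.2306
  (v3,v7,v2) [++-] → (0.585596, 1.195, 0.4966)–(-1.645, 1.195, 0.4966)  len=2.2306
  (v2,v7,v6) [-+-] → (0.585596, 1.195, 0.4966)–(1.645, 1.195, 0.4966)  len=1.0594
  (v6,v5,v4) [-+-] → (1.645, -0.425403, 0.4966)–(1.645, -1.195, 0.4966)  len=0.7696
  (v7,v5,v6) [++-] → (1.645, -0.425403, 0.4966)–(1.645, 1.195, 0.4966)  len=1.6204

Chained into 1 loop(s):
  loop 1: 8 segments, perimeter = 11.3600
Total perimeter = 11.360

loops=1 perimeter=11.360


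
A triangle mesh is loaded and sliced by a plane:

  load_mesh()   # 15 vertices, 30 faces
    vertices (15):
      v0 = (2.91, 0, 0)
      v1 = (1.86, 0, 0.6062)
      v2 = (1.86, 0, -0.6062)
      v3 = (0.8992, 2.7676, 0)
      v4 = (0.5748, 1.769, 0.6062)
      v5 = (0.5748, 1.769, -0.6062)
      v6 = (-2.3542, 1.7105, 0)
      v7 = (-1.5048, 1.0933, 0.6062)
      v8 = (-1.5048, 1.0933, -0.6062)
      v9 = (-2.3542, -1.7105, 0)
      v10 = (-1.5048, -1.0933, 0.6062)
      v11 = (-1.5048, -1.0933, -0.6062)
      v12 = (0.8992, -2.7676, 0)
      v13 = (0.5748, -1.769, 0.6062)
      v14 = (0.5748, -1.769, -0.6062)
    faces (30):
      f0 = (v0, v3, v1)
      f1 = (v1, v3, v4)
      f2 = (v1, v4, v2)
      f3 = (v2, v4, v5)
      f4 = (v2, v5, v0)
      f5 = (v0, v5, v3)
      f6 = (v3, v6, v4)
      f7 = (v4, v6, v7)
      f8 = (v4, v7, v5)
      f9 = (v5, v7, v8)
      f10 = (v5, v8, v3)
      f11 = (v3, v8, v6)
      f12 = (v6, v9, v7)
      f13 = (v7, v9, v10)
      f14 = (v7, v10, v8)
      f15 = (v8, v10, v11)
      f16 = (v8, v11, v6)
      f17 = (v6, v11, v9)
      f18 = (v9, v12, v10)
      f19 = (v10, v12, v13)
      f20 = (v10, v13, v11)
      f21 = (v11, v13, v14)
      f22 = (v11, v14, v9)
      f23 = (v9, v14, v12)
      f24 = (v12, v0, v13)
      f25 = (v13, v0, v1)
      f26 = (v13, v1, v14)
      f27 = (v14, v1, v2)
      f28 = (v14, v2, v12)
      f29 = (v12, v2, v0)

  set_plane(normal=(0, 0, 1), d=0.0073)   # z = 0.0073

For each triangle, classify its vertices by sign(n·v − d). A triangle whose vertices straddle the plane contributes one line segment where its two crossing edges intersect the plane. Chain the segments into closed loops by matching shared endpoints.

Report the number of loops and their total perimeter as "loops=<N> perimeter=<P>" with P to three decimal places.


loops=2 perimeter=27.963

Straddling triangles (20 of 30):
  (v0,v3,v1) [--+] → (0.91077, 2.73427, 0.0073)–(2.89736, 0, 0.0073)  len=3.3798
  (v1,v3,v4) [+-+] → (0.91077, 2.73427, 0.0073)–(0.895294, 2.75557, 0.0073)  len=0.0263
  (v1,v4,v2) [++-] → (1.20966, 0.895151, 0.0073)–(1.86, 0, 0.0073)  len=1.1065
  (v2,v4,v5) [-+-] → (1.20966, 0.895151, 0.0073)–(0.5748, 1.769, 0.0073)  len=1.0801
  (v3,v6,v4) [--+] → (-2.31893, 1.7112, 0.0073)–(0.895294, 2.75557, 0.0073)  len=3.3796
  (v4,v6,v7) [+-+] → (-2.31893, 1.7112, 0.0073)–(-2.34397, 1.70307, 0.0073)  len=0.0263
  (v4,v7,v5) [++-] → (-0.477522, 1.42708, 0.0073)–(0.5748, 1.769, 0.0073)  len=1.1065
  (v5,v7,v8) [-+-] → (-0.477522, 1.42708, 0.0073)–(-1.5048, 1.0933, 0.0073)  len=1.0801
  (v6,v9,v7) [--+] → (-2.34397, -1.67674, 0.0073)–(-2.34397, 1.70307, 0.0073)  len=3.3798
  (v7,v9,v10) [+-+] → (-2.34397, -1.67674, 0.0073)–(-2.34397, -1.70307, 0.0073)  len=0.0263
  (v7,v10,v8) [++-] → (-1.5048, -0.0131658, 0.0073)–(-1.5048, 1.0933, 0.0073)  len=1.1065
  (v8,v10,v11) [-+-] → (-1.5048, -0.0131658, 0.0073)–(-1.5048, -1.0933, 0.0073)  len=1.0801
  (v9,v12,v10) [--+] → (0.87025, -2.74744, 0.0073)–(-2.34397, -1.70307, 0.0073)  len=3.3796
  (v10,v12,v13) [+-+] → (0.87025, -2.74744, 0.0073)–(0.895294, -2.75557, 0.0073)  len=0.0263
  (v10,v13,v11) [++-] → (-0.452478, -1.43522, 0.0073)–(-1.5048, -1.0933, 0.0073)  len=1.1065
  (v11,v13,v14) [-+-] → (-0.452478, -1.43522, 0.0073)–(0.5748, -1.769, 0.0073)  len=1.0801
  (v12,v0,v13) [--+] → (2.88188, -0.0213027, 0.0073)–(0.895294, -2.75557, 0.0073)  len=3.3798
  (v13,v0,v1) [+-+] → (2.88188, -0.0213027, 0.0073)–(2.89736, 0, 0.0073)  len=0.0263
  (v13,v1,v14) [++-] → (1.22514, -0.873849, 0.0073)–(0.5748, -1.769, 0.0073)  len=1.1065
  (v14,v1,v2) [-+-] → (1.22514, -0.873849, 0.0073)–(1.86, 0, 0.0073)  len=1.0801

Chained into 2 loop(s):
  loop 1: 10 segments, perimeter = 17.0302
  loop 2: 10 segments, perimeter = 10.9330
Total perimeter = 27.963


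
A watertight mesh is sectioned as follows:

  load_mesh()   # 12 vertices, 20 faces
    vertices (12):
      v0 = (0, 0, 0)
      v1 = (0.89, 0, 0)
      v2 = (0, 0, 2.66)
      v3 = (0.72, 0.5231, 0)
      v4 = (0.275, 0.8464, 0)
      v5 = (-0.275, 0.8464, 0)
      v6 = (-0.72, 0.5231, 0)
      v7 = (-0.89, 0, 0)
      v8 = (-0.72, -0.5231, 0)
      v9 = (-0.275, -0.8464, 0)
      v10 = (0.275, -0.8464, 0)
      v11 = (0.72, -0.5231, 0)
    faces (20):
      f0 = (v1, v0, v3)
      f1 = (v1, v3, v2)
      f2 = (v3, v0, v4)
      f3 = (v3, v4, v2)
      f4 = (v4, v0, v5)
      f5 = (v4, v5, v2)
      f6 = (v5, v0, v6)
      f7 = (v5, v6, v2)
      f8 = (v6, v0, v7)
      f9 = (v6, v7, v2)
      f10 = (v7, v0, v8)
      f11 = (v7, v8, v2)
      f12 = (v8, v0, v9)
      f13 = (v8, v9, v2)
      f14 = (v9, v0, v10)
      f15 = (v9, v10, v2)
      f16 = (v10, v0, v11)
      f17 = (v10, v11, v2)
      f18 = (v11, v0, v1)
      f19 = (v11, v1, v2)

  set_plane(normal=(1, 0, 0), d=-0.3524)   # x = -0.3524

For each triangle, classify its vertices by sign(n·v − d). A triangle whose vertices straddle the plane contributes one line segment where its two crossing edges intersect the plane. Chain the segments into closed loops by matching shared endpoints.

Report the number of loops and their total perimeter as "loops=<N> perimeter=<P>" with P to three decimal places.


loops=1 perimeter=5.213

Straddling triangles (8 of 20):
  (v5,v0,v6) [++-] → (-0.3524, 0.256028, 0)–(-0.3524, 0.790168, 0)  len=0.5341
  (v5,v6,v2) [+-+] → (-0.3524, 0.790168, 0)–(-0.3524, 0.256028, 1.35808)  len=1.4593
  (v6,v0,v7) [-+-] → (-0.3524, 0.256028, 0)–(-0.3524, 0, 0)  len=0.2560
  (v6,v7,v2) [--+] → (-0.3524, 0, 1.60676)–(-0.3524, 0.256028, 1.35808)  len=0.3569
  (v7,v0,v8) [-+-] → (-0.3524, 0, 0)–(-0.3524, -0.256028, 0)  len=0.2560
  (v7,v8,v2) [--+] → (-0.3524, -0.256028, 1.35808)–(-0.3524, 0, 1.60676)  len=0.3569
  (v8,v0,v9) [-++] → (-0.3524, -0.256028, 0)–(-0.3524, -0.790168, 0)  len=0.5341
  (v8,v9,v2) [-++] → (-0.3524, -0.790168, 0)–(-0.3524, -0.256028, 1.35808)  len=1.4593

Chained into 1 loop(s):
  loop 1: 8 segments, perimeter = 5.2129
Total perimeter = 5.213


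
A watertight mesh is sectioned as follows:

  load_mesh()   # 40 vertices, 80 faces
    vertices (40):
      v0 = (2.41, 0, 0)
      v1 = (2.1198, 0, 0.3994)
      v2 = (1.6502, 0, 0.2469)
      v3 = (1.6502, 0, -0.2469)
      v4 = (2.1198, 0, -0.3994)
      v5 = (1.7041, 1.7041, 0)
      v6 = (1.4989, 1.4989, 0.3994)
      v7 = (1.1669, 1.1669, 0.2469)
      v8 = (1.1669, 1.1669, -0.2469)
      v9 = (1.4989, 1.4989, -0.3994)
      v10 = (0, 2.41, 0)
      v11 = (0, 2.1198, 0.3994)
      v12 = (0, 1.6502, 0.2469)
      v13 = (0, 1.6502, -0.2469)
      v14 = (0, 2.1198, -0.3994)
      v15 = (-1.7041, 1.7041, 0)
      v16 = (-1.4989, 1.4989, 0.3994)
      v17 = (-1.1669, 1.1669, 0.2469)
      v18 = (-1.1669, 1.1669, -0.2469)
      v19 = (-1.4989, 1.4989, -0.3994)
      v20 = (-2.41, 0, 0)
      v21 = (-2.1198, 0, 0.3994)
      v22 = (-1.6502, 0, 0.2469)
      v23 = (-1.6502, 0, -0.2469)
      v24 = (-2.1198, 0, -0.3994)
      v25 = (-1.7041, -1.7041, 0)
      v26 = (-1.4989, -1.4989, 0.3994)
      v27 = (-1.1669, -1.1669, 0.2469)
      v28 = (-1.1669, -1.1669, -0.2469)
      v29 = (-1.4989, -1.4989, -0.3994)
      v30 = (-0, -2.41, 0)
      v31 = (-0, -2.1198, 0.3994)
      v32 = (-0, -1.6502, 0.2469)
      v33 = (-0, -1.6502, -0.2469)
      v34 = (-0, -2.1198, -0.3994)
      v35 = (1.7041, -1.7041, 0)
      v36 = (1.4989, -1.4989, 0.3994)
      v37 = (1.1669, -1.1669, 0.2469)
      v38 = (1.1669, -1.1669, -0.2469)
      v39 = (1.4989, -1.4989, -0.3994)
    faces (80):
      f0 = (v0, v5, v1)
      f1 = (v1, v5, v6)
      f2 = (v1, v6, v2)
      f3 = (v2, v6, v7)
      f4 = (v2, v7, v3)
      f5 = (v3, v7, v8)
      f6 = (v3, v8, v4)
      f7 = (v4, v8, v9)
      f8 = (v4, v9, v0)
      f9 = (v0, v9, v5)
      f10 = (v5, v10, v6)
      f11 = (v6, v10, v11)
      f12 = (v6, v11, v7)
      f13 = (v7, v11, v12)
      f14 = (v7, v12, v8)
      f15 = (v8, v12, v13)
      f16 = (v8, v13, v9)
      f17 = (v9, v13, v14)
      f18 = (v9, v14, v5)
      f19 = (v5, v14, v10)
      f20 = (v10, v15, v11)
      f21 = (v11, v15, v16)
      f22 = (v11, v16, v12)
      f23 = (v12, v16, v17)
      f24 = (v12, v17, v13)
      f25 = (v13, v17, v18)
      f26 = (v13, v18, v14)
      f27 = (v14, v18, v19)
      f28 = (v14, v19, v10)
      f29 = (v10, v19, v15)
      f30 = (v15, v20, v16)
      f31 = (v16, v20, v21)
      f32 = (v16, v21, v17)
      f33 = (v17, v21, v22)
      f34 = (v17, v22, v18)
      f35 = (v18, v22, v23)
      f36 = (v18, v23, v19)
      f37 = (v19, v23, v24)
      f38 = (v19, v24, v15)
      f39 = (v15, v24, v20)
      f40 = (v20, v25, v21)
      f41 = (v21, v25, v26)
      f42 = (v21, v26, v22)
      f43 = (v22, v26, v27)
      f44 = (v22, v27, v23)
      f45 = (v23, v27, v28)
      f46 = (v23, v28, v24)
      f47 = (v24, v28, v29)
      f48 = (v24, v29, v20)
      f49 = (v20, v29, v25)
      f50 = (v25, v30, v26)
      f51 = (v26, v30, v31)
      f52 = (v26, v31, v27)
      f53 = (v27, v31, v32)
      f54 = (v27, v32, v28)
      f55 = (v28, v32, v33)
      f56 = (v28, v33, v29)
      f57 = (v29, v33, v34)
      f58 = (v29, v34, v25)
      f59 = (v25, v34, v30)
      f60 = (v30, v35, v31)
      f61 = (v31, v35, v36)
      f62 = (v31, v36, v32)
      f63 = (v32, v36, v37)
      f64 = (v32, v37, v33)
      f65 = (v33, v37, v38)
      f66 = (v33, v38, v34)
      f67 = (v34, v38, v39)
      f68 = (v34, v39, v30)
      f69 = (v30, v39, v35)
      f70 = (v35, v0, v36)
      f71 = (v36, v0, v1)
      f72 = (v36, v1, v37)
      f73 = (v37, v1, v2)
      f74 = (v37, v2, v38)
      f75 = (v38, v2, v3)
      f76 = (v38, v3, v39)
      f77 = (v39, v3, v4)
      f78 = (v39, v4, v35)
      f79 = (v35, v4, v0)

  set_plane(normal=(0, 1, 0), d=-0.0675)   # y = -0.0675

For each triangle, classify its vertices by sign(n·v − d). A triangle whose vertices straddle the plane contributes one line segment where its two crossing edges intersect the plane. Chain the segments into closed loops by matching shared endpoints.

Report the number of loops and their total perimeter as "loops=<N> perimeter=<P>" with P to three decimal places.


Straddling triangles (20 of 80):
  (v20,v25,v21) [+-+] → (-2.38204, -0.0675, 0)–(-2.10333, -0.0675, 0.38358)  len=0.4741
  (v21,v25,v26) [+--] → (-2.10333, -0.0675, 0.38358)–(-2.09184, -0.0675, 0.3994)  len=0.0196
  (v21,v26,v22) [+-+] → (-2.09184, -0.0675, 0.3994)–(-1.64339, -0.0675, 0.253768)  len=0.4715
  (v22,v26,v27) [+--] → (-1.64339, -0.0675, 0.253768)–(-1.62224, -0.0675, 0.2469)  len=0.0222
  (v22,v27,v23) [+-+] → (-1.62224, -0.0675, 0.2469)–(-1.62224, -0.0675, -0.218336)  len=0.4652
  (v23,v27,v28) [+--] → (-1.62224, -0.0675, -0.218336)–(-1.62224, -0.0675, -0.2469)  len=0.0286
  (v23,v28,v24) [+-+] → (-1.62224, -0.0675, -0.2469)–(-2.06468, -0.0675, -0.390579)  len=0.4652
  (v24,v28,v29) [+--] → (-2.06468, -0.0675, -0.390579)–(-2.09184, -0.0675, -0.3994)  len=0.0286
  (v24,v29,v20) [+-+] → (-2.09184, -0.0675, -0.3994)–(-2.36897, -0.0675, -0.0179862)  len=0.4715
  (v20,v29,v25) [+--] → (-2.36897, -0.0675, -0.0179862)–(-2.38204, -0.0675, 0)  len=0.0222
  (v35,v0,v36) [-+-] → (2.38204, -0.0675, 0)–(2.36897, -0.0675, 0.0179862)  len=0.0222
  (v36,v0,v1) [-++] → (2.36897, -0.0675, 0.0179862)–(2.09184, -0.0675, 0.3994)  len=0.4715
  (v36,v1,v37) [-+-] → (2.09184, -0.0675, 0.3994)–(2.06468, -0.0675, 0.390579)  len=0.0286
  (v37,v1,v2) [-++] → (2.06468, -0.0675, 0.390579)–(1.62224, -0.0675, 0.2469)  len=0.4652
  (v37,v2,v38) [-+-] → (1.62224, -0.0675, 0.2469)–(1.62224, -0.0675, 0.218336)  len=0.0286
  (v38,v2,v3) [-++] → (1.62224, -0.0675, 0.218336)–(1.62224, -0.0675, -0.2469)  len=0.4652
  (v38,v3,v39) [-+-] → (1.62224, -0.0675, -0.2469)–(1.64339, -0.0675, -0.253768)  len=0.0222
  (v39,v3,v4) [-++] → (1.64339, -0.0675, -0.253768)–(2.09184, -0.0675, -0.3994)  len=0.4715
  (v39,v4,v35) [-+-] → (2.09184, -0.0675, -0.3994)–(2.10333, -0.0675, -0.38358)  len=0.0196
  (v35,v4,v0) [-++] → (2.10333, -0.0675, -0.38358)–(2.38204, -0.0675, 0)  len=0.4741

Chained into 2 loop(s):
  loop 1: 10 segments, perimeter = 2.4687
  loop 2: 10 segments, perimeter = 2.4687
Total perimeter = 4.937

loops=2 perimeter=4.937


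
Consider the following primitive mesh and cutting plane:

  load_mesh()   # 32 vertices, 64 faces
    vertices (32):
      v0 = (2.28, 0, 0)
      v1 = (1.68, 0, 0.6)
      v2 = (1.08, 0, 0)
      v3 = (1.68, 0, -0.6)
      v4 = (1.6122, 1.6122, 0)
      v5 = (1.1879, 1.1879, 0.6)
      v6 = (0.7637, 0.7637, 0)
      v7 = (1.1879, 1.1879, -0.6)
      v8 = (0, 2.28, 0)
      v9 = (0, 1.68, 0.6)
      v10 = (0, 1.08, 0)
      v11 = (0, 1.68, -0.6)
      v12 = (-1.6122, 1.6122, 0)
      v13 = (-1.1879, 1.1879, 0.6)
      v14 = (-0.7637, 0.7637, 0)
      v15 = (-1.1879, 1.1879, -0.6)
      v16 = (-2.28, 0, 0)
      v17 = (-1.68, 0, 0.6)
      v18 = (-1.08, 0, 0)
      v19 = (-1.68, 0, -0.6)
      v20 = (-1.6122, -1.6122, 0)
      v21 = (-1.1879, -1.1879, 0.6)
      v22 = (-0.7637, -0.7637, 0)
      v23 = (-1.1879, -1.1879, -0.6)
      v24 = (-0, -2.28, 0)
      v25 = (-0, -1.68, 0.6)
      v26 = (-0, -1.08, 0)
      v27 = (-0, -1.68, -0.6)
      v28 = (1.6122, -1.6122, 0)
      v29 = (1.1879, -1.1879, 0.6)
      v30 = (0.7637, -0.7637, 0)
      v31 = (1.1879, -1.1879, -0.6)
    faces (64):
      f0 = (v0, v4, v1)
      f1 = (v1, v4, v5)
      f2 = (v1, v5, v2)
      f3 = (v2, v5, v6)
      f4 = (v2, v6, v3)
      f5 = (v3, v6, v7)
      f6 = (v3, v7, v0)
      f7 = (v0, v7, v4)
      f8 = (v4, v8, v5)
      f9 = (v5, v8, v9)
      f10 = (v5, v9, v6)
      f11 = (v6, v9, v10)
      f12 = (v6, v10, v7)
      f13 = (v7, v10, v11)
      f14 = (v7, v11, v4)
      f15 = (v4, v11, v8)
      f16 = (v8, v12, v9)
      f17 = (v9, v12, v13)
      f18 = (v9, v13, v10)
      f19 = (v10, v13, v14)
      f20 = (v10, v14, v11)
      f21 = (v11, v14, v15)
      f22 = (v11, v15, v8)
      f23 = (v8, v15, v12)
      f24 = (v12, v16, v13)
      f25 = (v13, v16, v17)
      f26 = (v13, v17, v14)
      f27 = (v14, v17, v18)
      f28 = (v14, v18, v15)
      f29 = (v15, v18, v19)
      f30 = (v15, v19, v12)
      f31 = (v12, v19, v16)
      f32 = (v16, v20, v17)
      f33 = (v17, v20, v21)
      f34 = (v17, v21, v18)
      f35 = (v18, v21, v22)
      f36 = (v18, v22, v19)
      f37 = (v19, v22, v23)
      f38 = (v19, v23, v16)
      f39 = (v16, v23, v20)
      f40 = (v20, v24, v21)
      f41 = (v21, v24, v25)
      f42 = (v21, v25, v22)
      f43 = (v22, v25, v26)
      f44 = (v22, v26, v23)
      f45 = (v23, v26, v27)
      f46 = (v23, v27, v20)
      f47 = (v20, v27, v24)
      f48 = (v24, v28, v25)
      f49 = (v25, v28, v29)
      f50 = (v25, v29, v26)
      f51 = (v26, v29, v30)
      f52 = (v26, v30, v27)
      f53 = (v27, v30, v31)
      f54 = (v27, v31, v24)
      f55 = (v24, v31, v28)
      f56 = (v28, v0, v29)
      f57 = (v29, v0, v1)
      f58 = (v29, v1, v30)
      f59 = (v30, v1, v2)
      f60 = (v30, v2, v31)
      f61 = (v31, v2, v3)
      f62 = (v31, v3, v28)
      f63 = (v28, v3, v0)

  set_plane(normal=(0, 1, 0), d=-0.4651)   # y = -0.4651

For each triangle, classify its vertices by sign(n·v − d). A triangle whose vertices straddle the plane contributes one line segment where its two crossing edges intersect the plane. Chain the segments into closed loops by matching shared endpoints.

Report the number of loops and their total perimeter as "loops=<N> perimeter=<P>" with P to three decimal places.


loops=2 perimeter=6.788

Straddling triangles (16 of 64):
  (v16,v20,v17) [+-+] → (-2.08735, -0.4651, 0)–(-1.66044, -0.4651, 0.426907)  len=0.6037
  (v17,v20,v21) [+--] → (-1.66044, -0.4651, 0.426907)–(-1.48733, -0.4651, 0.6)  len=0.2448
  (v17,v21,v18) [+-+] → (-1.48733, -0.4651, 0.6)–(-1.12225, -0.4651, 0.234919)  len=0.5163
  (v18,v21,v22) [+--] → (-1.12225, -0.4651, 0.234919)–(-0.887371, -0.4651, 0)  len=0.3322
  (v18,v22,v19) [+-+] → (-0.887371, -0.4651, 0)–(-1.12197, -0.4651, -0.234595)  len=0.3318
  (v19,v22,v23) [+--] → (-1.12197, -0.4651, -0.234595)–(-1.48733, -0.4651, -0.6)  len=0.5167
  (v19,v23,v16) [+-+] → (-1.48733, -0.4651, -0.6)–(-1.85241, -0.4651, -0.234919)  len=0.5163
  (v16,v23,v20) [+--] → (-1.85241, -0.4651, -0.234919)–(-2.08735, -0.4651, 0)  len=0.3322
  (v28,v0,v29) [-+-] → (2.08735, -0.4651, 0)–(1.85241, -0.4651, 0.234919)  len=0.3322
  (v29,v0,v1) [-++] → (1.85241, -0.4651, 0.234919)–(1.48733, -0.4651, 0.6)  len=0.5163
  (v29,v1,v30) [-+-] → (1.48733, -0.4651, 0.6)–(1.12197, -0.4651, 0.234595)  len=0.5167
  (v30,v1,v2) [-++] → (1.12197, -0.4651, 0.234595)–(0.887371, -0.4651, 0)  len=0.3318
  (v30,v2,v31) [-+-] → (0.887371, -0.4651, 0)–(1.12225, -0.4651, -0.234919)  len=0.3322
  (v31,v2,v3) [-++] → (1.12225, -0.4651, -0.234919)–(1.48733, -0.4651, -0.6)  len=0.5163
  (v31,v3,v28) [-+-] → (1.48733, -0.4651, -0.6)–(1.66044, -0.4651, -0.426907)  len=0.2448
  (v28,v3,v0) [-++] → (1.66044, -0.4651, -0.426907)–(2.08735, -0.4651, 0)  len=0.6037

Chained into 2 loop(s):
  loop 1: 8 segments, perimeter = 3.3941
  loop 2: 8 segments, perimeter = 3.3941
Total perimeter = 6.788


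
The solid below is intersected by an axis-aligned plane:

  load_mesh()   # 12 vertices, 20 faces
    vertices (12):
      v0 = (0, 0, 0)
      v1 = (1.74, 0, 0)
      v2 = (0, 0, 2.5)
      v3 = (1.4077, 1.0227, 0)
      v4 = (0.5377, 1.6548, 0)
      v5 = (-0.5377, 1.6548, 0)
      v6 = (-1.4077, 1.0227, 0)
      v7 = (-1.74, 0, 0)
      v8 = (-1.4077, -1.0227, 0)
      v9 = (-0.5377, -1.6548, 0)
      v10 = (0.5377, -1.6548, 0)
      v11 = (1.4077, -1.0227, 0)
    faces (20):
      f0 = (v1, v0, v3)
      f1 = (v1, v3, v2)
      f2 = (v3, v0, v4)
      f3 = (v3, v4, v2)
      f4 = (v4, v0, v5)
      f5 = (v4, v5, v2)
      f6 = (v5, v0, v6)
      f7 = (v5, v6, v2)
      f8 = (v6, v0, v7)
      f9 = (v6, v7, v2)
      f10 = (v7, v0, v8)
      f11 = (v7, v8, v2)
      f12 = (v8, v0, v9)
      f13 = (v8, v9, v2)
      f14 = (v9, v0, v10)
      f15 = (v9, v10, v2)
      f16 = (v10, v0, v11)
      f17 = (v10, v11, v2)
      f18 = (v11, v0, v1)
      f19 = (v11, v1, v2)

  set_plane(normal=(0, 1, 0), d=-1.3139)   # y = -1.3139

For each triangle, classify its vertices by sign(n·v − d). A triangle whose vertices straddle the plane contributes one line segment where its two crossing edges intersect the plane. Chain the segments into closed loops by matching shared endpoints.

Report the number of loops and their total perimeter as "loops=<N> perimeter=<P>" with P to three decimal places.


loops=1 perimeter=4.419

Straddling triangles (6 of 20):
  (v8,v0,v9) [++-] → (-0.42693, -1.3139, 0)–(-1.0069, -1.3139, 0)  len=0.5800
  (v8,v9,v2) [+-+] → (-1.0069, -1.3139, 0)–(-0.42693, -1.3139, 0.515017)  len=0.7756
  (v9,v0,v10) [-+-] → (-0.42693, -1.3139, 0)–(0.42693, -1.3139, 0)  len=0.8539
  (v9,v10,v2) [--+] → (0.42693, -1.3139, 0.515017)–(-0.42693, -1.3139, 0.515017)  len=0.8539
  (v10,v0,v11) [-++] → (0.42693, -1.3139, 0)–(1.0069, -1.3139, 0)  len=0.5800
  (v10,v11,v2) [-++] → (1.0069, -1.3139, 0)–(0.42693, -1.3139, 0.515017)  len=0.7756

Chained into 1 loop(s):
  loop 1: 6 segments, perimeter = 4.4189
Total perimeter = 4.419


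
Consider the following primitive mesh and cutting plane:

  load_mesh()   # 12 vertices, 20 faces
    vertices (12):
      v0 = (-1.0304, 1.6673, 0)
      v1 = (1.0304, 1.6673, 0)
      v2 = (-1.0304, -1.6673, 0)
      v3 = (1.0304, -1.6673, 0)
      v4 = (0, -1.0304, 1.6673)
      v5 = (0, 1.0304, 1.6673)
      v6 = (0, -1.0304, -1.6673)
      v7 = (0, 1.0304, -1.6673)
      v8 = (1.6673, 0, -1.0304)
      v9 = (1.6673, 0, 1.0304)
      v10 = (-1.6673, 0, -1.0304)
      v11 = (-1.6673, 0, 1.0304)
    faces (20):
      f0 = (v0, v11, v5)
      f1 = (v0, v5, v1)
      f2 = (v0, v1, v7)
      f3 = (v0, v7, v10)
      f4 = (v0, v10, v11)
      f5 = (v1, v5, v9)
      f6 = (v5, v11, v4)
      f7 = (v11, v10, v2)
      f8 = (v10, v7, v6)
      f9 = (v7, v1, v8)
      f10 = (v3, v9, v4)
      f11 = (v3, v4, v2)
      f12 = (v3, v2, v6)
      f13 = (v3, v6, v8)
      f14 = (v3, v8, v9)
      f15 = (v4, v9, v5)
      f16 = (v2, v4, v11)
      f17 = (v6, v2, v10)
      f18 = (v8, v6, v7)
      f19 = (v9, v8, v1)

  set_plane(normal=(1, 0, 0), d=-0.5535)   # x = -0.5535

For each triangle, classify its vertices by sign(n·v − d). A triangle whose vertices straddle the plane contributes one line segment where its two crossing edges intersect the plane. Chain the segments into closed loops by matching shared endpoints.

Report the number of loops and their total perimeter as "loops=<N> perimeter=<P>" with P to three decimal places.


Straddling triangles (10 of 20):
  (v0,v11,v5) [--+] → (-0.5535, 0.688334, 1.45587)–(-0.5535, 1.37252, 0.771676)  len=0.9676
  (v0,v5,v1) [-++] → (-0.5535, 1.37252, 0.771676)–(-0.5535, 1.6673, 0)  len=0.8261
  (v0,v1,v7) [-++] → (-0.5535, 1.6673, 0)–(-0.5535, 1.37252, -0.771676)  len=0.8261
  (v0,v7,v10) [-+-] → (-0.5535, 1.37252, -0.771676)–(-0.5535, 0.688334, -1.45587)  len=0.9676
  (v5,v11,v4) [+-+] → (-0.5535, 0.688334, 1.45587)–(-0.5535, -0.688334, 1.45587)  len=1.3767
  (v10,v7,v6) [-++] → (-0.5535, 0.688334, -1.45587)–(-0.5535, -0.688334, -1.45587)  len=1.3767
  (v3,v4,v2) [++-] → (-0.5535, -1.37252, 0.771676)–(-0.5535, -1.6673, 0)  len=0.8261
  (v3,v2,v6) [+-+] → (-0.5535, -1.6673, 0)–(-0.5535, -1.37252, -0.771676)  len=0.8261
  (v2,v4,v11) [-+-] → (-0.5535, -1.37252, 0.771676)–(-0.5535, -0.688334, 1.45587)  len=0.9676
  (v6,v2,v10) [+--] → (-0.5535, -1.37252, -0.771676)–(-0.5535, -0.688334, -1.45587)  len=0.9676

Chained into 1 loop(s):
  loop 1: 10 segments, perimeter = 9.9279
Total perimeter = 9.928

loops=1 perimeter=9.928


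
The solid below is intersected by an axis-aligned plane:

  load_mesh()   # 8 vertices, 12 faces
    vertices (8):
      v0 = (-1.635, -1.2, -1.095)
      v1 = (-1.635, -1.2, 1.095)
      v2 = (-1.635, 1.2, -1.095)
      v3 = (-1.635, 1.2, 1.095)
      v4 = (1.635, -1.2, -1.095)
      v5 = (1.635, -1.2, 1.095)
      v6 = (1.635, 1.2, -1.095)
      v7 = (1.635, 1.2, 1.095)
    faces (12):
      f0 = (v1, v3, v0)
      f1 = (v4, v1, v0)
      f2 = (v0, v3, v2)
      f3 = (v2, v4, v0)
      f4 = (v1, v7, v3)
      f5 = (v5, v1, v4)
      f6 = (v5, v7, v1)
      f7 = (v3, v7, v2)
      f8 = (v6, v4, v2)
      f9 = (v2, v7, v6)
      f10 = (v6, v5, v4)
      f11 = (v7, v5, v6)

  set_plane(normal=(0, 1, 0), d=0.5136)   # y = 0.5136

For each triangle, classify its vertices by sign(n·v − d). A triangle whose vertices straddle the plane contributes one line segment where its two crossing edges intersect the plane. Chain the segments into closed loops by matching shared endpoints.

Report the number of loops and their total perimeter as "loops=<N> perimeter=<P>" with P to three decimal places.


Straddling triangles (8 of 12):
  (v1,v3,v0) [-+-] → (-1.635, 0.5136, 1.095)–(-1.635, 0.5136, 0.46866)  len=0.6263
  (v0,v3,v2) [-++] → (-1.635, 0.5136, 0.46866)–(-1.635, 0.5136, -1.095)  len=1.5637
  (v2,v4,v0) [+--] → (-0.69978, 0.5136, -1.095)–(-1.635, 0.5136, -1.095)  len=0.9352
  (v1,v7,v3) [-++] → (0.69978, 0.5136, 1.095)–(-1.635, 0.5136, 1.095)  len=2.3348
  (v5,v7,v1) [-+-] → (1.635, 0.5136, 1.095)–(0.69978, 0.5136, 1.095)  len=0.9352
  (v6,v4,v2) [+-+] → (1.635, 0.5136, -1.095)–(-0.69978, 0.5136, -1.095)  len=2.3348
  (v6,v5,v4) [+--] → (1.635, 0.5136, -0.46866)–(1.635, 0.5136, -1.095)  len=0.6263
  (v7,v5,v6) [+-+] → (1.635, 0.5136, 1.095)–(1.635, 0.5136, -0.46866)  len=1.5637

Chained into 1 loop(s):
  loop 1: 8 segments, perimeter = 10.9200
Total perimeter = 10.920

loops=1 perimeter=10.920


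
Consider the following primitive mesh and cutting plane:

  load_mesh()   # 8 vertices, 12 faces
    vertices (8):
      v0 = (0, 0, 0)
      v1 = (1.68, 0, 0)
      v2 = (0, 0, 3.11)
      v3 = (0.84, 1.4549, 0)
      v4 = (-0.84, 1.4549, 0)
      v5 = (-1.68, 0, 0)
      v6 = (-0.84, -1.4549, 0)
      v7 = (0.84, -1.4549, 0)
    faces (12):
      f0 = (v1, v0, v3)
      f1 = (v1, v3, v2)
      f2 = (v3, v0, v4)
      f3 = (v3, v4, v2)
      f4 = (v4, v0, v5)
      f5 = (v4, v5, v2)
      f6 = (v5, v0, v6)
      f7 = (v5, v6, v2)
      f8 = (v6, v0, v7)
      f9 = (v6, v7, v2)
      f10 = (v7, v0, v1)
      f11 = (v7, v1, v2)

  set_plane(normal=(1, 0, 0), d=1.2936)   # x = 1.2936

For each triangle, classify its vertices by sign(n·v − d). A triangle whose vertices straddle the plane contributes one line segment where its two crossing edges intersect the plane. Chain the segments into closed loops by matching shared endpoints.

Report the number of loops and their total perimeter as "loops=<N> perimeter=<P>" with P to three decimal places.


loops=1 perimeter=3.298

Straddling triangles (4 of 12):
  (v1,v0,v3) [+--] → (1.2936, 0, 0)–(1.2936, 0.669254, 0)  len=0.6693
  (v1,v3,v2) [+--] → (1.2936, 0.669254, 0)–(1.2936, 0, 0.7153)  len=0.9796
  (v7,v0,v1) [--+] → (1.2936, 0, 0)–(1.2936, -0.669254, 0)  len=0.6693
  (v7,v1,v2) [-+-] → (1.2936, -0.669254, 0)–(1.2936, 0, 0.7153)  len=0.9796

Chained into 1 loop(s):
  loop 1: 4 segments, perimeter = 3.2976
Total perimeter = 3.298


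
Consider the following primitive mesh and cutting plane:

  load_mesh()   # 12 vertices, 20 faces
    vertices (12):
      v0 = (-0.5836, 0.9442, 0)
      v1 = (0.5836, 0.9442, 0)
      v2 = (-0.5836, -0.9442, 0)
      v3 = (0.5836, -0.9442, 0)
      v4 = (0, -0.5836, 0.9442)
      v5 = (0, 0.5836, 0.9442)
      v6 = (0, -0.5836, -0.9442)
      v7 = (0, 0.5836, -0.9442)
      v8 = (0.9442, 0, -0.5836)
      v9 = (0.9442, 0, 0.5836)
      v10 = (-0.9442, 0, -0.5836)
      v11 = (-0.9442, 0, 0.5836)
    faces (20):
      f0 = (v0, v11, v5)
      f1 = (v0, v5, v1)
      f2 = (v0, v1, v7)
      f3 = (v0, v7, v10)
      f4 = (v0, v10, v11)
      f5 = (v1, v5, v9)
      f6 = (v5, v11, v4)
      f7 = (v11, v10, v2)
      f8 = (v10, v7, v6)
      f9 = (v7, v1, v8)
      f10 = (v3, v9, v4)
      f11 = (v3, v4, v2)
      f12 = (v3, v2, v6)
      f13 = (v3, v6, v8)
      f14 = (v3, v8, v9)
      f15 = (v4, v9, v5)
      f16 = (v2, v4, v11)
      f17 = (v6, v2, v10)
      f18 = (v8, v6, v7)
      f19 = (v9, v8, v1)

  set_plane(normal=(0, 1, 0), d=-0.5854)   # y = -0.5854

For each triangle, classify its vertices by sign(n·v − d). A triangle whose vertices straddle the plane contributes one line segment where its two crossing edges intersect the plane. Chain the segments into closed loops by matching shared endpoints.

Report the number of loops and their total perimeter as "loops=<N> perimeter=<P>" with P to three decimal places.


Straddling triangles (8 of 20):
  (v11,v10,v2) [++-] → (-0.72063, -0.5854, -0.22177)–(-0.72063, -0.5854, 0.22177)  len=0.4435
  (v3,v9,v4) [-++] → (0.72063, -0.5854, 0.22177)–(0.00291314, -0.5854, 0.939487)  len=1.0150
  (v3,v4,v2) [-+-] → (0.00291314, -0.5854, 0.939487)–(-0.00291314, -0.5854, 0.939487)  len=0.0058
  (v3,v2,v6) [--+] → (-0.00291314, -0.5854, -0.939487)–(0.00291314, -0.5854, -0.939487)  len=0.0058
  (v3,v6,v8) [-++] → (0.00291314, -0.5854, -0.939487)–(0.72063, -0.5854, -0.22177)  len=1.0150
  (v3,v8,v9) [-++] → (0.72063, -0.5854, -0.22177)–(0.72063, -0.5854, 0.22177)  len=0.4435
  (v2,v4,v11) [-++] → (-0.00291314, -0.5854, 0.939487)–(-0.72063, -0.5854, 0.22177)  len=1.0150
  (v6,v2,v10) [+-+] → (-0.00291314, -0.5854, -0.939487)–(-0.72063, -0.5854, -0.22177)  len=1.0150

Chained into 1 loop(s):
  loop 1: 8 segments, perimeter = 4.9588
Total perimeter = 4.959

loops=1 perimeter=4.959


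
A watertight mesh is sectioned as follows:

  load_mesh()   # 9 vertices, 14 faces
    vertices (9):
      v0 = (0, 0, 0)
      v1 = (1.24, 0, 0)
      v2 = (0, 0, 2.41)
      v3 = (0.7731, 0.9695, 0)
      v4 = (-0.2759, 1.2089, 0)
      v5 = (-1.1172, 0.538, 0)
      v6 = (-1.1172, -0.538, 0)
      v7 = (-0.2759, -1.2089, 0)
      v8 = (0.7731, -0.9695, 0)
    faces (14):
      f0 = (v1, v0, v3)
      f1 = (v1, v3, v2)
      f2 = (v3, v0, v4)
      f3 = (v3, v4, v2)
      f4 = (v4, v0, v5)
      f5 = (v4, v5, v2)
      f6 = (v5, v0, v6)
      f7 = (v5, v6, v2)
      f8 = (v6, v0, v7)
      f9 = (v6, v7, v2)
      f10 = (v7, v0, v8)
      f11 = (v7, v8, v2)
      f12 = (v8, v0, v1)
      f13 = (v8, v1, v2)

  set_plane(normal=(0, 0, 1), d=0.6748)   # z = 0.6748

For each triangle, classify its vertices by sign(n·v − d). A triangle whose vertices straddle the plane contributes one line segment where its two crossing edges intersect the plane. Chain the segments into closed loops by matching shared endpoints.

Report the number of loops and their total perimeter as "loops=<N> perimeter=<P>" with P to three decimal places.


loops=1 perimeter=5.423

Straddling triangles (7 of 14):
  (v1,v3,v2) [--+] → (0.556632, 0.69804, 0.6748)–(0.8928, 0, 0.6748)  len=0.7748
  (v3,v4,v2) [--+] → (-0.198648, 0.870408, 0.6748)–(0.556632, 0.69804, 0.6748)  len=0.7747
  (v4,v5,v2) [--+] → (-0.804384, 0.38736, 0.6748)–(-0.198648, 0.870408, 0.6748)  len=0.7748
  (v5,v6,v2) [--+] → (-0.804384, -0.38736, 0.6748)–(-0.804384, 0.38736, 0.6748)  len=0.7747
  (v6,v7,v2) [--+] → (-0.198648, -0.870408, 0.6748)–(-0.804384, -0.38736, 0.6748)  len=0.7748
  (v7,v8,v2) [--+] → (0.556632, -0.69804, 0.6748)–(-0.198648, -0.870408, 0.6748)  len=0.7747
  (v8,v1,v2) [--+] → (0.8928, 0, 0.6748)–(0.556632, -0.69804, 0.6748)  len=0.7748

Chained into 1 loop(s):
  loop 1: 7 segments, perimeter = 5.4232
Total perimeter = 5.423


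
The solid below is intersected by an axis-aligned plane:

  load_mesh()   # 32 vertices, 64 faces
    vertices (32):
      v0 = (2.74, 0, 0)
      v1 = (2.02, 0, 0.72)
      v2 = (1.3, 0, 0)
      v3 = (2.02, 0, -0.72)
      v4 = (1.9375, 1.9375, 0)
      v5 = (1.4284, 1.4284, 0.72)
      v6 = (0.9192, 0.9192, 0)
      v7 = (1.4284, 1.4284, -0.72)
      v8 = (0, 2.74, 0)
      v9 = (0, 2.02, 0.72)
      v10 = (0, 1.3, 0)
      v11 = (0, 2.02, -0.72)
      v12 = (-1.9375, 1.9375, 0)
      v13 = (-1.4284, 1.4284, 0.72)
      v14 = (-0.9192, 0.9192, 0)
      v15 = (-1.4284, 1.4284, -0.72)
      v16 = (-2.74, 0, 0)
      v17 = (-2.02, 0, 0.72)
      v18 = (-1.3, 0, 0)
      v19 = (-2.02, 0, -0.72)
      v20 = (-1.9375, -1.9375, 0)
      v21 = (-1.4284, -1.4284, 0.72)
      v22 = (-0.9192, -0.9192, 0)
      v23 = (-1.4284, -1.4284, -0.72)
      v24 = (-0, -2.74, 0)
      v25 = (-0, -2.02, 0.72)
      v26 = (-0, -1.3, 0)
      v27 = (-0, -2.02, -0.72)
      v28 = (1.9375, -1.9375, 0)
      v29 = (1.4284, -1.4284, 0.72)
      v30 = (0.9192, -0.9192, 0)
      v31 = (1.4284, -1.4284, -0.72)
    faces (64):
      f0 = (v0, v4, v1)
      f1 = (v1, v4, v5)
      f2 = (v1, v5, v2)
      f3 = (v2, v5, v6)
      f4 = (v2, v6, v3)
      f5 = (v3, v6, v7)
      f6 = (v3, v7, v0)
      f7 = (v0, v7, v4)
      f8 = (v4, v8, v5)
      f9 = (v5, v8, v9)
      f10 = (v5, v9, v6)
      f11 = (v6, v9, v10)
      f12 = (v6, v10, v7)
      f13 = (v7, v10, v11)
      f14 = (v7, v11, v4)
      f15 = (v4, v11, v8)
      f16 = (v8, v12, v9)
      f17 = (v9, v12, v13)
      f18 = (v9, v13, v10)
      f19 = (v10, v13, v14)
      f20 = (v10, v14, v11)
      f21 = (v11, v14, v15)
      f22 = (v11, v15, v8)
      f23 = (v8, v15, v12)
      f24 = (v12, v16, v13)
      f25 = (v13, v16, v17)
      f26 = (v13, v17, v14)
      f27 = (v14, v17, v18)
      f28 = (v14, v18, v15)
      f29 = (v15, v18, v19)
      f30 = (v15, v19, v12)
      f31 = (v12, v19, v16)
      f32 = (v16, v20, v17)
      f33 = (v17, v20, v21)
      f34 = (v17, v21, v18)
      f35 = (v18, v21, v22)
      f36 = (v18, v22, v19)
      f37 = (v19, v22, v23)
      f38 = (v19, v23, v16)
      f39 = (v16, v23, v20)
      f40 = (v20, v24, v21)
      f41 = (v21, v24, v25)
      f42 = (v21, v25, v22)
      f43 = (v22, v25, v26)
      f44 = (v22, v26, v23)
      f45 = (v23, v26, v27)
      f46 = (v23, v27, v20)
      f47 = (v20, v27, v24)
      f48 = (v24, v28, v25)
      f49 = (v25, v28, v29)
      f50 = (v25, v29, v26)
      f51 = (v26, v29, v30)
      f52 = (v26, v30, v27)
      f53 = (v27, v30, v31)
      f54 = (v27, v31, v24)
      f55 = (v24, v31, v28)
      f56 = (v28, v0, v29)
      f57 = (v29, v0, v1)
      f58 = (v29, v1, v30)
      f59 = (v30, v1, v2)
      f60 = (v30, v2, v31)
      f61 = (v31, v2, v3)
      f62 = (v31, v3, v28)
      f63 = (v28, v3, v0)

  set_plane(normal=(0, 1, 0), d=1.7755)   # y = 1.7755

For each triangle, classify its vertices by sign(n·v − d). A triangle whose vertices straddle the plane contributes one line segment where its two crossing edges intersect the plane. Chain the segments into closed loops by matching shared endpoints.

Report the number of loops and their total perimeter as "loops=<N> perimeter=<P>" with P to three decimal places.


Straddling triangles (18 of 64):
  (v0,v4,v1) [-+-] → (2.0046, 1.7755, 0)–(1.9444, 1.7755, 0.0602013)  len=0.0851
  (v1,v4,v5) [-+-] → (1.9444, 1.7755, 0.0602013)–(1.7755, 1.7755, 0.22911)  len=0.2389
  (v0,v7,v4) [--+] → (1.7755, 1.7755, -0.22911)–(2.0046, 1.7755, 0)  len=0.3240
  (v4,v8,v5) [++-] → (1.05039, 1.7755, 0.52946)–(1.7755, 1.7755, 0.22911)  len=0.7849
  (v5,v8,v9) [-++] → (1.05039, 1.7755, 0.52946)–(0.590338, 1.7755, 0.72)  len=0.4979
  (v5,v9,v6) [-+-] → (0.590338, 1.7755, 0.72)–(0.204165, 1.7755, 0.56008)  len=0.4180
  (v6,v9,v10) [-+-] → (0.204165, 1.7755, 0.56008)–(0, 1.7755, 0.4755)  len=0.2210
  (v7,v10,v11) [--+] → (0, 1.7755, -0.4755)–(0.590338, 1.7755, -0.72)  len=0.6390
  (v7,v11,v4) [-++] → (0.590338, 1.7755, -0.72)–(1.7755, 1.7755, -0.22911)  len=1.2828
  (v9,v12,v13) [++-] → (-1.7755, 1.7755, 0.22911)–(-0.590338, 1.7755, 0.72)  len=1.2828
  (v9,v13,v10) [+--] → (-0.590338, 1.7755, 0.72)–(0, 1.7755, 0.4755)  len=0.6390
  (v10,v14,v11) [--+] → (-0.204165, 1.7755, -0.56008)–(0, 1.7755, -0.4755)  len=0.2210
  (v11,v14,v15) [+--] → (-0.204165, 1.7755, -0.56008)–(-0.590338, 1.7755, -0.72)  len=0.4180
  (v11,v15,v8) [+-+] → (-0.590338, 1.7755, -0.72)–(-1.05039, 1.7755, -0.52946)  len=0.4979
  (v8,v15,v12) [+-+] → (-1.05039, 1.7755, -0.52946)–(-1.7755, 1.7755, -0.22911)  len=0.7849
  (v12,v16,v13) [+--] → (-2.0046, 1.7755, 0)–(-1.7755, 1.7755, 0.22911)  len=0.3240
  (v15,v19,v12) [--+] → (-1.9444, 1.7755, -0.0602013)–(-1.7755, 1.7755, -0.22911)  len=0.2389
  (v12,v19,v16) [+--] → (-1.9444, 1.7755, -0.0602013)–(-2.0046, 1.7755, 0)  len=0.0851

Chained into 1 loop(s):
  loop 1: 18 segments, perimeter = 8.9831
Total perimeter = 8.983

loops=1 perimeter=8.983


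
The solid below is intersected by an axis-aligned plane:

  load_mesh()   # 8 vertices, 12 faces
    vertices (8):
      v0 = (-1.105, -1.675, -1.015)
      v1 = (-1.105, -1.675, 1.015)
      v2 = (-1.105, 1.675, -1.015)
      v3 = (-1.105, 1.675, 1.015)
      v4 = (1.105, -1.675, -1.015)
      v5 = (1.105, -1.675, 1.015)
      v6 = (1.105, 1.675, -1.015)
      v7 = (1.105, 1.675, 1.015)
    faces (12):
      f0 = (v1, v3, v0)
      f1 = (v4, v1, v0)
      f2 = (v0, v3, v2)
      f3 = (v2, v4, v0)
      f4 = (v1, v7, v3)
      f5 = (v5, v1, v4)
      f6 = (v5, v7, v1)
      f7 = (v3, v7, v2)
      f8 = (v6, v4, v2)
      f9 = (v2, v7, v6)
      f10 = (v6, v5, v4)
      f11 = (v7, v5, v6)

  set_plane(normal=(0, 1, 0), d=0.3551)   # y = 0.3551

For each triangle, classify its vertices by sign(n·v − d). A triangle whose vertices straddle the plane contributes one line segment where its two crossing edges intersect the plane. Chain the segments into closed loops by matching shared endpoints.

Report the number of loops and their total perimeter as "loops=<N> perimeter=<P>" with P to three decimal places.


loops=1 perimeter=8.480

Straddling triangles (8 of 12):
  (v1,v3,v0) [-+-] → (-1.105, 0.3551, 1.015)–(-1.105, 0.3551, 0.21518)  len=0.7998
  (v0,v3,v2) [-++] → (-1.105, 0.3551, 0.21518)–(-1.105, 0.3551, -1.015)  len=1.2302
  (v2,v4,v0) [+--] → (-0.23426, 0.3551, -1.015)–(-1.105, 0.3551, -1.015)  len=0.8707
  (v1,v7,v3) [-++] → (0.23426, 0.3551, 1.015)–(-1.105, 0.3551, 1.015)  len=1.3393
  (v5,v7,v1) [-+-] → (1.105, 0.3551, 1.015)–(0.23426, 0.3551, 1.015)  len=0.8707
  (v6,v4,v2) [+-+] → (1.105, 0.3551, -1.015)–(-0.23426, 0.3551, -1.015)  len=1.3393
  (v6,v5,v4) [+--] → (1.105, 0.3551, -0.21518)–(1.105, 0.3551, -1.015)  len=0.7998
  (v7,v5,v6) [+-+] → (1.105, 0.3551, 1.015)–(1.105, 0.3551, -0.21518)  len=1.2302

Chained into 1 loop(s):
  loop 1: 8 segments, perimeter = 8.4800
Total perimeter = 8.480


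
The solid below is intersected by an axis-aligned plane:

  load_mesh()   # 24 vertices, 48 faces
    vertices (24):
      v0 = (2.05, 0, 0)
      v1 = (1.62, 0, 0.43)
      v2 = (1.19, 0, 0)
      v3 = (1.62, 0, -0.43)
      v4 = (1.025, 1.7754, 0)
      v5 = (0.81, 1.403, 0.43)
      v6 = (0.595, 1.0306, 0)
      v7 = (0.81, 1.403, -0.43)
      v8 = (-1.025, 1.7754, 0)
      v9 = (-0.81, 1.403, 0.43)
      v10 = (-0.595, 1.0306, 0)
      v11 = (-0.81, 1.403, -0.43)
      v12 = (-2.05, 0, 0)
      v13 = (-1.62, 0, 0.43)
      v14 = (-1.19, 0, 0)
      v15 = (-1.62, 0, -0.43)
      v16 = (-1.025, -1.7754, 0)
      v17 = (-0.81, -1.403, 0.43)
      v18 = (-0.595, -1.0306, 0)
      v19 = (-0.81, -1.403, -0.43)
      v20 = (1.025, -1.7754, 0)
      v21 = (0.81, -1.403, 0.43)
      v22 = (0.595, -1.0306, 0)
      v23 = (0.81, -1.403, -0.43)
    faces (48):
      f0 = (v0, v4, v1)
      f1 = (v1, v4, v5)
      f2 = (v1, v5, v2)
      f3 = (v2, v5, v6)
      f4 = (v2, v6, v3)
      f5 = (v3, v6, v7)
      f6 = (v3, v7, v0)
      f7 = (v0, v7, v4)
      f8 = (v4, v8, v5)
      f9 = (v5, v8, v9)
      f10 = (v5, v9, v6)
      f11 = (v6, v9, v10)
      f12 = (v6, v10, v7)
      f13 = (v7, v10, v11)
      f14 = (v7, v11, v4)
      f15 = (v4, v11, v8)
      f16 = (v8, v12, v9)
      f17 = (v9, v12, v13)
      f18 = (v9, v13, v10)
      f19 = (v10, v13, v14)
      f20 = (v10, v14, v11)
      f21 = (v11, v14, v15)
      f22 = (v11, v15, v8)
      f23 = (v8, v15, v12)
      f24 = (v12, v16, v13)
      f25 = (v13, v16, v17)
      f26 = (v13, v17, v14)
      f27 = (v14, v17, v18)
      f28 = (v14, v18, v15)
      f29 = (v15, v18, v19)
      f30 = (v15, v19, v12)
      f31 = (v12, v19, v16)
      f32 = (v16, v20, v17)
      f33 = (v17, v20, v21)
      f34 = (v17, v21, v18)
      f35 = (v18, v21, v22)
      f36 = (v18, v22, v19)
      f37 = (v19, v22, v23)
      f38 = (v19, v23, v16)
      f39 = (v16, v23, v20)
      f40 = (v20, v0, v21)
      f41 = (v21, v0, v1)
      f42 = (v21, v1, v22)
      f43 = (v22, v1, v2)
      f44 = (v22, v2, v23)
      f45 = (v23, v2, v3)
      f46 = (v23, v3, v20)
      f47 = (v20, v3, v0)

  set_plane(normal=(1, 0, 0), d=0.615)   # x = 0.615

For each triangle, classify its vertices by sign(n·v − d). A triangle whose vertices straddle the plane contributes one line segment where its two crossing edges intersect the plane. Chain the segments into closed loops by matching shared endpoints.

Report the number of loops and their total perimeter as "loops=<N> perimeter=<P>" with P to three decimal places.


Straddling triangles (20 of 48):
  (v2,v5,v6) [++-] → (0.615, 1.06524, 0.04)–(0.615, 0.995958, 0)  len=0.0800
  (v2,v6,v3) [+-+] → (0.615, 0.995958, 0)–(0.615, 1.01049, -0.00839024)  len=0.0168
  (v3,v6,v7) [+-+] → (0.615, 1.01049, -0.00839024)–(0.615, 1.06524, -0.04)  len=0.0632
  (v4,v8,v5) [+-+] → (0.615, 1.7754, 0)–(0.615, 1.44257, 0.384305)  len=0.5084
  (v5,v8,v9) [+--] → (0.615, 1.44257, 0.384305)–(0.615, 1.403, 0.43)  len=0.0604
  (v5,v9,v6) [+--] → (0.615, 1.403, 0.43)–(0.615, 1.06524, 0.04)  len=0.5159
  (v6,v10,v7) [--+] → (0.615, 1.35131, -0.37032)–(0.615, 1.06524, -0.04)  len=0.4370
  (v7,v10,v11) [+--] → (0.615, 1.35131, -0.37032)–(0.615, 1.403, -0.43)  len=0.0789
  (v7,v11,v4) [+-+] → (0.615, 1.403, -0.43)–(0.615, 1.69219, -0.0960763)  len=0.4417
  (v4,v11,v8) [+--] → (0.615, 1.69219, -0.0960763)–(0.615, 1.7754, 0)  len=0.1271
  (v16,v20,v17) [-+-] → (0.615, -1.7754, 0)–(0.615, -1.69219, 0.0960763)  len=0.1271
  (v17,v20,v21) [-++] → (0.615, -1.69219, 0.0960763)–(0.615, -1.403, 0.43)  len=0.4417
  (v17,v21,v18) [-+-] → (0.615, -1.403, 0.43)–(0.615, -1.35131, 0.37032)  len=0.0789
  (v18,v21,v22) [-+-] → (0.615, -1.35131, 0.37032)–(0.615, -1.06524, 0.04)  len=0.4370
  (v19,v22,v23) [--+] → (0.615, -1.06524, -0.04)–(0.615, -1.403, -0.43)  len=0.5159
  (v19,v23,v16) [-+-] → (0.615, -1.403, -0.43)–(0.615, -1.44257, -0.384305)  len=0.0604
  (v16,v23,v20) [-++] → (0.615, -1.44257, -0.384305)–(0.615, -1.7754, 0)  len=0.5084
  (v21,v1,v22) [++-] → (0.615, -1.01049, 0.00839024)–(0.615, -1.06524, 0.04)  len=0.0632
  (v22,v1,v2) [-++] → (0.615, -1.01049, 0.00839024)–(0.615, -0.995958, 0)  len=0.0168
  (v22,v2,v23) [-++] → (0.615, -0.995958, 0)–(0.615, -1.06524, -0.04)  len=0.0800

Chained into 2 loop(s):
  loop 1: 10 segments, perimeter = 2.3295
  loop 2: 10 segments, perimeter = 2.3295
Total perimeter = 4.659

loops=2 perimeter=4.659
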